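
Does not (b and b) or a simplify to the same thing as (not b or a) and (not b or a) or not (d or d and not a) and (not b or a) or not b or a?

Yes

E1: not (b and b) or a
    = not b or a   (idempotence)
E2: (not b or a) and (not b or a) or not (d or d and not a) and (not b or a) or not b or a
    = (not b or a or not (d or d and not a)) and (not b or a) or not b or a   (distribution)
    = (not b or a or not d) and (not b or a) or not b or a   (absorption)
    = not b or a or not b or a   (absorption)
    = not b or a   (idempotence)
Both reduce to not b or a, so they are equivalent.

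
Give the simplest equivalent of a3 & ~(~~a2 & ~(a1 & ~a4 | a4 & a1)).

a3 & ~(~~a2 & ~(a1 & ~a4 | a4 & a1))
= a3 & ~(~~a2 & ~a1)   (distribution)
= a3 & (~a2 | a1)   (De Morgan)

a3 & (~a2 | a1)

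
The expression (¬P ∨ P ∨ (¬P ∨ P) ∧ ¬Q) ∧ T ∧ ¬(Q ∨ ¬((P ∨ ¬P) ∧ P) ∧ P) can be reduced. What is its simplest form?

(¬P ∨ P ∨ (¬P ∨ P) ∧ ¬Q) ∧ T ∧ ¬(Q ∨ ¬((P ∨ ¬P) ∧ P) ∧ P)
= (¬P ∨ P) ∧ T ∧ ¬(Q ∨ ¬((P ∨ ¬P) ∧ P) ∧ P)   [absorption]
= T ∧ ¬(Q ∨ ¬((P ∨ ¬P) ∧ P) ∧ P)   [complement / identity]
= T ∧ ¬(Q ∨ ¬P ∧ P)   [complement / identity]
= T ∧ ¬Q   [complement / identity]

T ∧ ¬Q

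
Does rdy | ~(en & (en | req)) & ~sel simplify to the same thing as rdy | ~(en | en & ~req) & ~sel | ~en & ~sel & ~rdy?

Yes

E1: rdy | ~(en & (en | req)) & ~sel
    = rdy | ~en & ~sel   (absorption)
E2: rdy | ~(en | en & ~req) & ~sel | ~en & ~sel & ~rdy
    = rdy | ~en & ~sel | ~en & ~sel & ~rdy   (absorption)
    = rdy | ~en & ~sel   (absorption)
Both reduce to rdy | ~en & ~sel, so they are equivalent.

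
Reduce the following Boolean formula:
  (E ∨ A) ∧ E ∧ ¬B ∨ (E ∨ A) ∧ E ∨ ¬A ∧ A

(E ∨ A) ∧ E ∧ ¬B ∨ (E ∨ A) ∧ E ∨ ¬A ∧ A
= (E ∨ A) ∧ E ∨ ¬A ∧ A   [absorption]
= (E ∨ A) ∧ E   [complement / identity]
= E   [absorption]

E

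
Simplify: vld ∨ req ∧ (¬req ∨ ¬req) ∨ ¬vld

True

vld ∨ req ∧ (¬req ∨ ¬req) ∨ ¬vld
= vld ∨ req ∧ ¬req ∨ ¬vld   (idempotence)
= vld ∨ ¬vld   (complement / identity)
= True   (complement)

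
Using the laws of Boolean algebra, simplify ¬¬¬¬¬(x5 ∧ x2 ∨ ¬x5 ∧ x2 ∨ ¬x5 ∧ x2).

¬¬¬¬¬(x5 ∧ x2 ∨ ¬x5 ∧ x2 ∨ ¬x5 ∧ x2)
= ¬¬¬¬¬(x5 ∧ x2 ∨ ¬x5 ∧ x2)   [idempotence]
= ¬¬¬¬¬x2   [distribution]
= ¬¬¬x2   [double negation]
= ¬x2   [double negation]

¬x2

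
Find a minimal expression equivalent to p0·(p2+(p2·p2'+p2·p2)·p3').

p0·p2

p0·(p2+(p2·p2'+p2·p2)·p3')
= p0·(p2+p2·p3')   (distribution)
= p0·p2   (absorption)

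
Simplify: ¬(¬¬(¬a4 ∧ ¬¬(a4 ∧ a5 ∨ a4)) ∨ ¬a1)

¬(¬¬(¬a4 ∧ ¬¬(a4 ∧ a5 ∨ a4)) ∨ ¬a1)
= ¬(¬¬(¬a4 ∧ ¬¬a4) ∨ ¬a1)
= ¬(¬(a4 ∨ ¬a4) ∨ ¬a1)
= (a4 ∨ ¬a4) ∧ a1
= a1

a1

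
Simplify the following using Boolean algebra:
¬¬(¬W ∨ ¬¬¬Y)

¬W ∨ ¬Y

¬¬(¬W ∨ ¬¬¬Y)
= ¬W ∨ ¬¬¬Y   (double negation)
= ¬W ∨ ¬Y   (double negation)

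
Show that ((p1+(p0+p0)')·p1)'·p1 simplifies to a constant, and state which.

0

((p1+(p0+p0)')·p1)'·p1
= ((p1+p0')·p1)'·p1   [idempotence]
= p1'·p1   [absorption]
= 0   [complement]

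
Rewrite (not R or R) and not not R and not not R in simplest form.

(not R or R) and not not R and not not R
= not not R and not not R   [complement / identity]
= not not R   [idempotence]
= R   [double negation]

R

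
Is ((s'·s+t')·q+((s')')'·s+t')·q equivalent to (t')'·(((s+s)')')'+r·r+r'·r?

No

E1: ((s'·s+t')·q+((s')')'·s+t')·q
    = ((s'·s+t')·q+s'·s+t')·q   [double negation]
    = (s'·s+t')·q   [absorption]
    = t'·q   [complement / identity]
E2: (t')'·(((s+s)')')'+r·r+r'·r
    = (t')'·(((s+s)')')'+r   [distribution]
    = t·(((s+s)')')'+r   [double negation]
    = t·((s')')'+r   [idempotence]
    = t·s'+r   [double negation]
These differ: at q=0, r=1, s=0, t=0, E1 = 0 but E2 = 1.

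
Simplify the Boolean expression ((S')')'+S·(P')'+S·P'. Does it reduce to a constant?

((S')')'+S·(P')'+S·P'
= ((S')')'+S·P+S·P'   — double negation
= ((S')')'+S   — distribution
= S'+S   — double negation
= 1   — complement

1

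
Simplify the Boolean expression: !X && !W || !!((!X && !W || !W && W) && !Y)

!X && !W || !!((!X && !W || !W && W) && !Y)
= !X && !W || (!X && !W || !W && W) && !Y   (double negation)
= !X && !W || !X && !W && !Y   (complement / identity)
= !X && !W   (absorption)

!X && !W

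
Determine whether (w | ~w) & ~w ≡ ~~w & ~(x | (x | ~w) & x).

E1: (w | ~w) & ~w
    = ~w   (complement / identity)
E2: ~~w & ~(x | (x | ~w) & x)
    = w & ~(x | (x | ~w) & x)   (double negation)
    = w & ~(x | x)   (absorption)
    = w & ~x   (idempotence)
These differ: at w=0, x=0, E1 = 1 but E2 = 0.

No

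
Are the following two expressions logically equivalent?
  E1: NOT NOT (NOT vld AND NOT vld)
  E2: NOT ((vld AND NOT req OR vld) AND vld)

E1: NOT NOT (NOT vld AND NOT vld)
    = NOT NOT NOT vld   — idempotence
    = NOT vld   — double negation
E2: NOT ((vld AND NOT req OR vld) AND vld)
    = NOT (vld AND vld)   — absorption
    = NOT vld   — idempotence
Both reduce to NOT vld, so they are equivalent.

Yes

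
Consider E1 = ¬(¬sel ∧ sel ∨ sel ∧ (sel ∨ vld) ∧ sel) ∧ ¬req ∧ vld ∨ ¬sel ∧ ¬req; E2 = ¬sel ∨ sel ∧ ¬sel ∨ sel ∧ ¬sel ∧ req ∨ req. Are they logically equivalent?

E1: ¬(¬sel ∧ sel ∨ sel ∧ (sel ∨ vld) ∧ sel) ∧ ¬req ∧ vld ∨ ¬sel ∧ ¬req
    = ¬(¬sel ∧ sel ∨ sel ∧ sel) ∧ ¬req ∧ vld ∨ ¬sel ∧ ¬req   — absorption
    = ¬sel ∧ ¬req ∧ vld ∨ ¬sel ∧ ¬req   — distribution
    = ¬sel ∧ ¬req   — absorption
E2: ¬sel ∨ sel ∧ ¬sel ∨ sel ∧ ¬sel ∧ req ∨ req
    = ¬sel ∨ sel ∧ ¬sel ∨ req   — absorption
    = ¬sel ∨ req   — complement / identity
These differ: at req=1, sel=0, vld=0, E1 = 0 but E2 = 1.

No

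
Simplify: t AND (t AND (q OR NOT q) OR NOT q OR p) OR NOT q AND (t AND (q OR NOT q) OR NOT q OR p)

t AND (t AND (q OR NOT q) OR NOT q OR p) OR NOT q AND (t AND (q OR NOT q) OR NOT q OR p)
= (t AND (q OR NOT q) OR NOT q OR p) AND (t OR NOT q)   — distribution
= (t OR NOT q OR p) AND (t OR NOT q)   — complement / identity
= t OR NOT q   — absorption

t OR NOT q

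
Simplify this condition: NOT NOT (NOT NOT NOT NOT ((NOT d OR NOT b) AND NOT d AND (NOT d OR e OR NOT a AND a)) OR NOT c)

NOT d OR NOT c

NOT NOT (NOT NOT NOT NOT ((NOT d OR NOT b) AND NOT d AND (NOT d OR e OR NOT a AND a)) OR NOT c)
= NOT NOT (NOT NOT NOT NOT (NOT d AND (NOT d OR e OR NOT a AND a)) OR NOT c)   [absorption]
= NOT NOT (NOT NOT NOT NOT (NOT d AND (NOT d OR e)) OR NOT c)   [complement / identity]
= NOT NOT (NOT NOT (NOT d AND (NOT d OR e)) OR NOT c)   [double negation]
= NOT NOT (NOT NOT NOT d OR NOT c)   [absorption]
= NOT NOT NOT d OR NOT c   [double negation]
= NOT d OR NOT c   [double negation]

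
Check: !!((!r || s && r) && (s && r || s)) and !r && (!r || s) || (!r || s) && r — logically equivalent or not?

No

E1: !!((!r || s && r) && (s && r || s))
    = (!r || s && r) && (s && r || s)   (double negation)
    = !r && s || s && r   (distribution)
    = s   (distribution)
E2: !r && (!r || s) || (!r || s) && r
    = !r || s   (distribution)
These differ: at r=0, s=0, E1 = 0 but E2 = 1.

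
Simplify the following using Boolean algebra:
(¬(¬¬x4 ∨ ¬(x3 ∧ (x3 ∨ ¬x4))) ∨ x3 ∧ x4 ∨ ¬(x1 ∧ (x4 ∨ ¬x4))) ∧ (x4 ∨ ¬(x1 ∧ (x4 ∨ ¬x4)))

(¬(¬¬x4 ∨ ¬(x3 ∧ (x3 ∨ ¬x4))) ∨ x3 ∧ x4 ∨ ¬(x1 ∧ (x4 ∨ ¬x4))) ∧ (x4 ∨ ¬(x1 ∧ (x4 ∨ ¬x4)))
= (¬(¬¬x4 ∨ ¬x3) ∨ x3 ∧ x4 ∨ ¬(x1 ∧ (x4 ∨ ¬x4))) ∧ (x4 ∨ ¬(x1 ∧ (x4 ∨ ¬x4)))   (absorption)
= ¬(x1 ∧ (x4 ∨ ¬x4)) ∨ (¬(¬¬x4 ∨ ¬x3) ∨ x3 ∧ x4) ∧ x4   (distribution)
= ¬(x1 ∧ (x4 ∨ ¬x4)) ∨ (¬x4 ∧ x3 ∨ x3 ∧ x4) ∧ x4   (De Morgan)
= ¬x1 ∨ (¬x4 ∧ x3 ∨ x3 ∧ x4) ∧ x4   (complement / identity)
= ¬x1 ∨ x3 ∧ x4   (distribution)

¬x1 ∨ x3 ∧ x4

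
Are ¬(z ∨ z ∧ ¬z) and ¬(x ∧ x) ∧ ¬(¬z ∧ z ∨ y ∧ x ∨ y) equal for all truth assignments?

E1: ¬(z ∨ z ∧ ¬z)
    = ¬z   [complement / identity]
E2: ¬(x ∧ x) ∧ ¬(¬z ∧ z ∨ y ∧ x ∨ y)
    = ¬(x ∧ x) ∧ ¬(y ∧ x ∨ y)   [complement / identity]
    = ¬(x ∧ x) ∧ ¬y   [absorption]
    = ¬x ∧ ¬y   [idempotence]
These differ: at x=1, y=0, z=0, E1 = 1 but E2 = 0.

No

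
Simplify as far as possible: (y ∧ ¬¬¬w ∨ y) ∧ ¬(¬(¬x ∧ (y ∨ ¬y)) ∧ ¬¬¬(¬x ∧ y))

(y ∧ ¬¬¬w ∨ y) ∧ ¬(¬(¬x ∧ (y ∨ ¬y)) ∧ ¬¬¬(¬x ∧ y))
= (y ∧ ¬w ∨ y) ∧ ¬(¬(¬x ∧ (y ∨ ¬y)) ∧ ¬¬¬(¬x ∧ y))   (double negation)
= (y ∧ ¬w ∨ y) ∧ ¬(¬¬x ∧ ¬¬¬(¬x ∧ y))   (complement / identity)
= (y ∧ ¬w ∨ y) ∧ ¬(¬¬x ∧ ¬(¬x ∧ y))   (double negation)
= (y ∧ ¬w ∨ y) ∧ (¬x ∨ ¬x ∧ y)   (De Morgan)
= (y ∧ ¬w ∨ y) ∧ ¬x   (absorption)
= y ∧ ¬x   (absorption)

y ∧ ¬x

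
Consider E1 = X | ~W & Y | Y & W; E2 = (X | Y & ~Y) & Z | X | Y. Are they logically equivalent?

E1: X | ~W & Y | Y & W
    = X | Y
E2: (X | Y & ~Y) & Z | X | Y
    = X & Z | X | Y
    = X | Y
Both reduce to X | Y, so they are equivalent.

Yes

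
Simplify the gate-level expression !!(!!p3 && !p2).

p3 && !p2

!!(!!p3 && !p2)
= !!(p3 && !p2)   (double negation)
= p3 && !p2   (double negation)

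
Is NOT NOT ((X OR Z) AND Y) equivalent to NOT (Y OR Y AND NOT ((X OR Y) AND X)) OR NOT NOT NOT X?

E1: NOT NOT ((X OR Z) AND Y)
    = (X OR Z) AND Y   (double negation)
E2: NOT (Y OR Y AND NOT ((X OR Y) AND X)) OR NOT NOT NOT X
    = NOT (Y OR Y AND NOT X) OR NOT NOT NOT X   (absorption)
    = NOT Y OR NOT NOT NOT X   (absorption)
    = NOT Y OR NOT X   (double negation)
These differ: at X=0, Y=0, Z=0, E1 = 0 but E2 = 1.

No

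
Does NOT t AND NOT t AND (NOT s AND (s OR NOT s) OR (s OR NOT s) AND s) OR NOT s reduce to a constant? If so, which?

NOT t AND NOT t AND (NOT s AND (s OR NOT s) OR (s OR NOT s) AND s) OR NOT s
= NOT t AND NOT t AND (s OR NOT s) OR NOT s
= NOT t AND (s OR NOT s) OR NOT s
= NOT t OR NOT s
This depends on s, t, so it is not a constant.

no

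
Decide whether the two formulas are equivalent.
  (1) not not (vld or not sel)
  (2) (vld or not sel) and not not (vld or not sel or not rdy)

E1: not not (vld or not sel)
    = vld or not sel   (double negation)
E2: (vld or not sel) and not not (vld or not sel or not rdy)
    = (vld or not sel) and (vld or not sel or not rdy)   (double negation)
    = vld or not sel   (absorption)
Both reduce to vld or not sel, so they are equivalent.

Yes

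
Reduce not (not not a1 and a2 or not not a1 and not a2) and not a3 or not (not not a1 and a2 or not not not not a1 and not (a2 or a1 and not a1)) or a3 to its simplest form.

not a1 or a3

not (not not a1 and a2 or not not a1 and not a2) and not a3 or not (not not a1 and a2 or not not not not a1 and not (a2 or a1 and not a1)) or a3
= not (not not a1 and a2 or not not a1 and not a2) and not a3 or not (not not a1 and a2 or not not a1 and not (a2 or a1 and not a1)) or a3
= not (not not a1 and a2 or not not a1 and not a2) and not a3 or not (not not a1 and a2 or not not a1 and not a2) or a3
= not (not not a1 and a2 or not not a1 and not a2) or a3
= not not not a1 or a3
= not a1 or a3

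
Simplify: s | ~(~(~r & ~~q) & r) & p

s | ~r & p

s | ~(~(~r & ~~q) & r) & p
= s | ~((r | ~q) & r) & p
= s | ~r & p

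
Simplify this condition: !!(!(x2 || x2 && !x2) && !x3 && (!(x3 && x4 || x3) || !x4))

!x2 && !x3

!!(!(x2 || x2 && !x2) && !x3 && (!(x3 && x4 || x3) || !x4))
= !!(!x2 && !x3 && (!(x3 && x4 || x3) || !x4))   (complement / identity)
= !!(!x2 && !x3 && (!x3 || !x4))   (absorption)
= !x2 && !x3 && (!x3 || !x4)   (double negation)
= !x2 && !x3   (absorption)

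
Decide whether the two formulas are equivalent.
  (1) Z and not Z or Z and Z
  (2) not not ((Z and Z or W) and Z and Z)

E1: Z and not Z or Z and Z
    = Z
E2: not not ((Z and Z or W) and Z and Z)
    = not not (Z and Z)
    = not not Z
    = Z
Both reduce to Z, so they are equivalent.

Yes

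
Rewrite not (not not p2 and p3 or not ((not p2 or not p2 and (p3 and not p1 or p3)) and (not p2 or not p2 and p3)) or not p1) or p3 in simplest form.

not p2 and p1 or p3

not (not not p2 and p3 or not ((not p2 or not p2 and (p3 and not p1 or p3)) and (not p2 or not p2 and p3)) or not p1) or p3
= not (not not p2 and p3 or not ((not p2 or not p2 and p3) and (not p2 or not p2 and p3)) or not p1) or p3   (absorption)
= not (not not p2 and p3 or not (not p2 or not p2 and p3) or not p1) or p3   (idempotence)
= not (not not p2 and p3 or not not p2 or not p1) or p3   (absorption)
= not (not not p2 or not p1) or p3   (absorption)
= not p2 and p1 or p3   (De Morgan)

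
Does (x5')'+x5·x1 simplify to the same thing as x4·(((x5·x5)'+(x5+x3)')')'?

No

E1: (x5')'+x5·x1
    = x5+x5·x1
    = x5
E2: x4·(((x5·x5)'+(x5+x3)')')'
    = x4·(x5·x5·(x5+x3))'
    = x4·(x5·(x5+x3))'
    = x4·x5'
These differ: at x1=1, x3=0, x4=0, x5=1, E1 = 1 but E2 = 0.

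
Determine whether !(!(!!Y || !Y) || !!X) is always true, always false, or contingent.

contingent

!(!(!!Y || !Y) || !!X)
= !(!Y && Y || !!X)   (De Morgan)
= !!!X   (complement / identity)
= !X   (double negation)
This depends on X, so it is not a constant.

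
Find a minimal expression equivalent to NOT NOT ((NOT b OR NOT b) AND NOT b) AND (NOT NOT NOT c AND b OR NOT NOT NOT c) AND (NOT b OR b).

NOT b AND NOT c

NOT NOT ((NOT b OR NOT b) AND NOT b) AND (NOT NOT NOT c AND b OR NOT NOT NOT c) AND (NOT b OR b)
= NOT NOT ((NOT b OR NOT b) AND NOT b) AND (NOT NOT NOT c AND b OR NOT NOT NOT c)
= NOT NOT ((NOT b OR NOT b) AND NOT b) AND NOT NOT NOT c
= NOT NOT (NOT b AND NOT b) AND NOT NOT NOT c
= NOT NOT NOT b AND NOT NOT NOT c
= NOT NOT NOT b AND NOT c
= NOT b AND NOT c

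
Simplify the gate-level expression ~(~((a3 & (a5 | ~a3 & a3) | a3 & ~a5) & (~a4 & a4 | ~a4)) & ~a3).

a3

~(~((a3 & (a5 | ~a3 & a3) | a3 & ~a5) & (~a4 & a4 | ~a4)) & ~a3)
= ~(~((a3 & (a5 | ~a3 & a3) | a3 & ~a5) & ~a4) & ~a3)   — complement / identity
= (a3 & (a5 | ~a3 & a3) | a3 & ~a5) & ~a4 | a3   — De Morgan
= (a3 & a5 | a3 & ~a5) & ~a4 | a3   — complement / identity
= a3 & ~a4 | a3   — distribution
= a3   — absorption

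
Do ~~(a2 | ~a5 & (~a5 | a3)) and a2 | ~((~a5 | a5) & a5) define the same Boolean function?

Yes

E1: ~~(a2 | ~a5 & (~a5 | a3))
    = a2 | ~a5 & (~a5 | a3)   [double negation]
    = a2 | ~a5   [absorption]
E2: a2 | ~((~a5 | a5) & a5)
    = a2 | ~a5   [complement / identity]
Both reduce to a2 | ~a5, so they are equivalent.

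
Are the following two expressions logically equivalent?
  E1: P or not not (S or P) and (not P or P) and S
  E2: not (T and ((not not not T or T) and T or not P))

E1: P or not not (S or P) and (not P or P) and S
    = P or not not (S or P) and S
    = P or (S or P) and S
    = P or S
E2: not (T and ((not not not T or T) and T or not P))
    = not (T and ((not T or T) and T or not P))
    = not (T and (T or not P))
    = not T
These differ: at P=0, S=1, T=1, E1 = 1 but E2 = 0.

No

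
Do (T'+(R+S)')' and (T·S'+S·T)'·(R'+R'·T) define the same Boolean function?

No

E1: (T'+(R+S)')'
    = T·(R+S)   (De Morgan)
E2: (T·S'+S·T)'·(R'+R'·T)
    = T'·(R'+R'·T)   (distribution)
    = T'·R'   (absorption)
These differ: at R=0, S=1, T=0, E1 = 0 but E2 = 1.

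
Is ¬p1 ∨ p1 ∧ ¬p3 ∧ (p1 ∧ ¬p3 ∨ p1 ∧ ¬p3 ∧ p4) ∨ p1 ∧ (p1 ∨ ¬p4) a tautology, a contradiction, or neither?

¬p1 ∨ p1 ∧ ¬p3 ∧ (p1 ∧ ¬p3 ∨ p1 ∧ ¬p3 ∧ p4) ∨ p1 ∧ (p1 ∨ ¬p4)
= ¬p1 ∨ p1 ∧ ¬p3 ∧ p1 ∧ ¬p3 ∨ p1 ∧ (p1 ∨ ¬p4)   [absorption]
= ¬p1 ∨ p1 ∧ ¬p3 ∨ p1 ∧ (p1 ∨ ¬p4)   [idempotence]
= ¬p1 ∨ p1 ∧ ¬p3 ∨ p1   [absorption]
= ¬p1 ∨ p1   [absorption]
= True   [complement]

tautology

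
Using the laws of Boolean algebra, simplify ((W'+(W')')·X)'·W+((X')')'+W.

X'+W

((W'+(W')')·X)'·W+((X')')'+W
= ((W'+W)·X)'·W+((X')')'+W   — double negation
= ((W'+W)·X)'·W+X'+W   — double negation
= X'·W+X'+W   — complement / identity
= X'+W   — absorption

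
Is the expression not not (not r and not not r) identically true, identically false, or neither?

identically false

not not (not r and not not r)
= not r and not not r   — double negation
= not r and r   — double negation
= False   — complement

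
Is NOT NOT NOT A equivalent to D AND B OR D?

E1: NOT NOT NOT A
    = NOT A   (double negation)
E2: D AND B OR D
    = D   (absorption)
These differ: at A=0, B=0, D=0, E1 = 1 but E2 = 0.

No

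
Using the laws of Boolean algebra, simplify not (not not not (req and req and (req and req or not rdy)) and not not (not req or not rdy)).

not (not not not (req and req and (req and req or not rdy)) and not not (not req or not rdy))
= not (not not not (req and req) and not not (not req or not rdy))   (absorption)
= not (not not not (req and req) and not (req and rdy))   (De Morgan)
= not (not (req and req) and not (req and rdy))   (double negation)
= req and req or req and rdy   (De Morgan)
= (req or rdy) and req   (distribution)
= req   (absorption)

req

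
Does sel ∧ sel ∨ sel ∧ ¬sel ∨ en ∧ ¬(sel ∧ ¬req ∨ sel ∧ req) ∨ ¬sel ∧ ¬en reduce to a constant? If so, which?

sel ∧ sel ∨ sel ∧ ¬sel ∨ en ∧ ¬(sel ∧ ¬req ∨ sel ∧ req) ∨ ¬sel ∧ ¬en
= sel ∧ sel ∨ sel ∧ ¬sel ∨ en ∧ ¬sel ∨ ¬sel ∧ ¬en   (distribution)
= sel ∧ sel ∨ sel ∧ ¬sel ∨ ¬sel   (distribution)
= sel ∨ ¬sel   (distribution)
= True   (complement)

yes, True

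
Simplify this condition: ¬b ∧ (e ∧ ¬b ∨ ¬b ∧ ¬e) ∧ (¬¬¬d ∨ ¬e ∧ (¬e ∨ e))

¬b ∧ (e ∧ ¬b ∨ ¬b ∧ ¬e) ∧ (¬¬¬d ∨ ¬e ∧ (¬e ∨ e))
= ¬b ∧ ¬b ∧ (¬¬¬d ∨ ¬e ∧ (¬e ∨ e))   (distribution)
= ¬b ∧ ¬b ∧ (¬¬¬d ∨ ¬e)   (complement / identity)
= ¬b ∧ ¬b ∧ (¬d ∨ ¬e)   (double negation)
= ¬b ∧ (¬d ∨ ¬e)   (idempotence)

¬b ∧ (¬d ∨ ¬e)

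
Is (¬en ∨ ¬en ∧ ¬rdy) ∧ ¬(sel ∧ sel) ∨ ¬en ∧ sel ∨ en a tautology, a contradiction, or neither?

tautology

(¬en ∨ ¬en ∧ ¬rdy) ∧ ¬(sel ∧ sel) ∨ ¬en ∧ sel ∨ en
= (¬en ∨ ¬en ∧ ¬rdy) ∧ ¬sel ∨ ¬en ∧ sel ∨ en   (idempotence)
= ¬en ∧ ¬sel ∨ ¬en ∧ sel ∨ en   (absorption)
= ¬en ∨ en   (distribution)
= True   (complement)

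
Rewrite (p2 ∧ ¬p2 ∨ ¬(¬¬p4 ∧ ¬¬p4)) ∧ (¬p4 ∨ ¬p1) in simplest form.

(p2 ∧ ¬p2 ∨ ¬(¬¬p4 ∧ ¬¬p4)) ∧ (¬p4 ∨ ¬p1)
= ¬(¬¬p4 ∧ ¬¬p4) ∧ (¬p4 ∨ ¬p1)   (complement / identity)
= ¬¬¬p4 ∧ (¬p4 ∨ ¬p1)   (idempotence)
= ¬p4 ∧ (¬p4 ∨ ¬p1)   (double negation)
= ¬p4   (absorption)

¬p4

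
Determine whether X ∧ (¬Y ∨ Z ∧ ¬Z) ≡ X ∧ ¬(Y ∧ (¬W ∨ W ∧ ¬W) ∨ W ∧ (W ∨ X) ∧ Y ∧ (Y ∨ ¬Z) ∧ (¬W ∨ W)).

E1: X ∧ (¬Y ∨ Z ∧ ¬Z)
    = X ∧ ¬Y
E2: X ∧ ¬(Y ∧ (¬W ∨ W ∧ ¬W) ∨ W ∧ (W ∨ X) ∧ Y ∧ (Y ∨ ¬Z) ∧ (¬W ∨ W))
    = X ∧ ¬(Y ∧ (¬W ∨ W ∧ ¬W) ∨ W ∧ (W ∨ X) ∧ Y ∧ (Y ∨ ¬Z))
    = X ∧ ¬(Y ∧ (¬W ∨ W ∧ ¬W) ∨ W ∧ Y ∧ (Y ∨ ¬Z))
    = X ∧ ¬(Y ∧ ¬W ∨ W ∧ Y ∧ (Y ∨ ¬Z))
    = X ∧ ¬(Y ∧ ¬W ∨ W ∧ Y)
    = X ∧ ¬Y
Both reduce to X ∧ ¬Y, so they are equivalent.

Yes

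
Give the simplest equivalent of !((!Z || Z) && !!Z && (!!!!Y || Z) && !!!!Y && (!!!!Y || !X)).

!Z || !Y

!((!Z || Z) && !!Z && (!!!!Y || Z) && !!!!Y && (!!!!Y || !X))
= !((!Z || Z) && !!Z && !!!!Y && (!!!!Y || !X))
= !((!Z || Z) && !!Z && !!!!Y)
= !(!!Z && !!!!Y)
= !(!!Z && !!Y)
= !Z || !Y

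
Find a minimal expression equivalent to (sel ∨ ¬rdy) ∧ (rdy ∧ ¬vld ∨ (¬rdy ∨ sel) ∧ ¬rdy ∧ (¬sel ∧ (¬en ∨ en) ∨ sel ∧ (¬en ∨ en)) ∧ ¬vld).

(sel ∨ ¬rdy) ∧ (rdy ∧ ¬vld ∨ (¬rdy ∨ sel) ∧ ¬rdy ∧ (¬sel ∧ (¬en ∨ en) ∨ sel ∧ (¬en ∨ en)) ∧ ¬vld)
= (sel ∨ ¬rdy) ∧ (rdy ∧ ¬vld ∨ (¬rdy ∨ sel) ∧ ¬rdy ∧ (¬en ∨ en) ∧ ¬vld)   (distribution)
= (sel ∨ ¬rdy) ∧ (rdy ∧ ¬vld ∨ ¬rdy ∧ (¬en ∨ en) ∧ ¬vld)   (absorption)
= (sel ∨ ¬rdy) ∧ (rdy ∧ ¬vld ∨ ¬rdy ∧ ¬vld)   (complement / identity)
= (sel ∨ ¬rdy) ∧ ¬vld   (distribution)

(sel ∨ ¬rdy) ∧ ¬vld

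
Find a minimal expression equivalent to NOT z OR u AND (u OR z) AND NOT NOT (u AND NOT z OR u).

NOT z OR u AND (u OR z) AND NOT NOT (u AND NOT z OR u)
= NOT z OR u AND (u OR z) AND NOT NOT u   (absorption)
= NOT z OR u AND (u OR z) AND u   (double negation)
= NOT z OR u AND u   (absorption)
= NOT z OR u   (idempotence)

NOT z OR u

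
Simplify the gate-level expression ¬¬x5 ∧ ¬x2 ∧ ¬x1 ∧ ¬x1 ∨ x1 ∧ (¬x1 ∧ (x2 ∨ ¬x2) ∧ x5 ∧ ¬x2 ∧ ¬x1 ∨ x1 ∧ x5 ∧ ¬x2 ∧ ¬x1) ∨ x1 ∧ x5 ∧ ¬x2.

x5 ∧ ¬x2

¬¬x5 ∧ ¬x2 ∧ ¬x1 ∧ ¬x1 ∨ x1 ∧ (¬x1 ∧ (x2 ∨ ¬x2) ∧ x5 ∧ ¬x2 ∧ ¬x1 ∨ x1 ∧ x5 ∧ ¬x2 ∧ ¬x1) ∨ x1 ∧ x5 ∧ ¬x2
= x5 ∧ ¬x2 ∧ ¬x1 ∧ ¬x1 ∨ x1 ∧ (¬x1 ∧ (x2 ∨ ¬x2) ∧ x5 ∧ ¬x2 ∧ ¬x1 ∨ x1 ∧ x5 ∧ ¬x2 ∧ ¬x1) ∨ x1 ∧ x5 ∧ ¬x2   — double negation
= x5 ∧ ¬x2 ∧ ¬x1 ∧ ¬x1 ∨ x1 ∧ (¬x1 ∧ x5 ∧ ¬x2 ∧ ¬x1 ∨ x1 ∧ x5 ∧ ¬x2 ∧ ¬x1) ∨ x1 ∧ x5 ∧ ¬x2   — complement / identity
= x5 ∧ ¬x2 ∧ ¬x1 ∧ ¬x1 ∨ x1 ∧ x5 ∧ ¬x2 ∧ ¬x1 ∨ x1 ∧ x5 ∧ ¬x2   — distribution
= x5 ∧ ¬x2 ∧ ¬x1 ∨ x1 ∧ x5 ∧ ¬x2   — distribution
= x5 ∧ ¬x2   — distribution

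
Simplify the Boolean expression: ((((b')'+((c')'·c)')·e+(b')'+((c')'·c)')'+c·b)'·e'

((((b')'+((c')'·c)')·e+(b')'+((c')'·c)')'+c·b)'·e'
= (((b')'+((c')'·c)')'+c·b)'·e'   (absorption)
= (((b')'+(c·c)')'+c·b)'·e'   (double negation)
= (b'·c·c+c·b)'·e'   (De Morgan)
= (b'·c+c·b)'·e'   (idempotence)
= c'·e'   (distribution)

c'·e'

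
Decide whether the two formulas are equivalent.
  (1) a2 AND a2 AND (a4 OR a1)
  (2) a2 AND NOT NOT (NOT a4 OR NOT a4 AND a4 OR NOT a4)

No

E1: a2 AND a2 AND (a4 OR a1)
    = a2 AND (a4 OR a1)   [idempotence]
E2: a2 AND NOT NOT (NOT a4 OR NOT a4 AND a4 OR NOT a4)
    = a2 AND NOT NOT (NOT a4 OR NOT a4)   [complement / identity]
    = a2 AND (NOT a4 OR NOT a4)   [double negation]
    = a2 AND NOT a4   [idempotence]
These differ: at a1=0, a2=1, a4=1, E1 = 1 but E2 = 0.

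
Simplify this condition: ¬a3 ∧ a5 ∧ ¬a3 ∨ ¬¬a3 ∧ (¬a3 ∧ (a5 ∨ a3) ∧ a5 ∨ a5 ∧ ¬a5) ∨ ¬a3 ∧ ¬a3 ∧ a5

¬a3 ∧ a5 ∧ ¬a3 ∨ ¬¬a3 ∧ (¬a3 ∧ (a5 ∨ a3) ∧ a5 ∨ a5 ∧ ¬a5) ∨ ¬a3 ∧ ¬a3 ∧ a5
= ¬a3 ∧ a5 ∧ ¬a3 ∨ a3 ∧ (¬a3 ∧ (a5 ∨ a3) ∧ a5 ∨ a5 ∧ ¬a5) ∨ ¬a3 ∧ ¬a3 ∧ a5   [double negation]
= ¬a3 ∧ a5 ∧ ¬a3 ∨ a3 ∧ (¬a3 ∧ a5 ∨ a5 ∧ ¬a5) ∨ ¬a3 ∧ ¬a3 ∧ a5   [absorption]
= ¬a3 ∧ a5 ∧ ¬a3 ∨ a3 ∧ ¬a3 ∧ a5 ∨ ¬a3 ∧ ¬a3 ∧ a5   [complement / identity]
= ¬a3 ∧ a5 ∧ ¬a3 ∨ ¬a3 ∧ a5   [distribution]
= ¬a3 ∧ a5   [absorption]

¬a3 ∧ a5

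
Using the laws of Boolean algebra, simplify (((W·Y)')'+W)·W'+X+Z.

(((W·Y)')'+W)·W'+X+Z
= (W·Y+W)·W'+X+Z   [double negation]
= W·W'+X+Z   [absorption]
= X+Z   [complement / identity]

X+Z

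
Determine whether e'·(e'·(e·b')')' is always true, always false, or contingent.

always false

e'·(e'·(e·b')')'
= e'·(e+e·b')   — De Morgan
= e'·e   — absorption
= 0   — complement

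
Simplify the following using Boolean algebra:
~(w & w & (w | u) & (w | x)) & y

~w & y

~(w & w & (w | u) & (w | x)) & y
= ~(w & w & (w | x)) & y   (absorption)
= ~(w & (w | x)) & y   (idempotence)
= ~w & y   (absorption)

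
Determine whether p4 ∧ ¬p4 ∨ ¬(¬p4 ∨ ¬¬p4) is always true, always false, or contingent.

always false

p4 ∧ ¬p4 ∨ ¬(¬p4 ∨ ¬¬p4)
= p4 ∧ ¬p4 ∨ p4 ∧ ¬p4   (De Morgan)
= p4 ∧ ¬p4   (idempotence)
= False   (complement)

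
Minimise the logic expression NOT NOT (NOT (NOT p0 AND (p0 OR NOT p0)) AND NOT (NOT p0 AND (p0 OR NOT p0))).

p0

NOT NOT (NOT (NOT p0 AND (p0 OR NOT p0)) AND NOT (NOT p0 AND (p0 OR NOT p0)))
= NOT NOT NOT (NOT p0 AND (p0 OR NOT p0))
= NOT NOT NOT NOT p0
= NOT NOT p0
= p0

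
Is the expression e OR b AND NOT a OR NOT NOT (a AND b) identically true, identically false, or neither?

neither

e OR b AND NOT a OR NOT NOT (a AND b)
= e OR b AND NOT a OR a AND b   [double negation]
= e OR b   [distribution]
This depends on b, e, so it is not a constant.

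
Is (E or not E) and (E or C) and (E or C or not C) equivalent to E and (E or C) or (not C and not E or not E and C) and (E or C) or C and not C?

Yes

E1: (E or not E) and (E or C) and (E or C or not C)
    = (E or not E) and (E or C)   (absorption)
    = E or C   (complement / identity)
E2: E and (E or C) or (not C and not E or not E and C) and (E or C) or C and not C
    = E and (E or C) or (not C and not E or not E and C) and (E or C)   (complement / identity)
    = E and (E or C) or not E and (E or C)   (distribution)
    = E or C   (distribution)
Both reduce to E or C, so they are equivalent.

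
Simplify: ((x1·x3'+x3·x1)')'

((x1·x3'+x3·x1)')'
= (x1')'   (distribution)
= x1   (double negation)

x1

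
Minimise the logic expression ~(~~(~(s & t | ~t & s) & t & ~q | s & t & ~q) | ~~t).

~t

~(~~(~(s & t | ~t & s) & t & ~q | s & t & ~q) | ~~t)
= ~(~~(~s & t & ~q | s & t & ~q) | ~~t)   (distribution)
= ~(~s & t & ~q | s & t & ~q | ~~t)   (double negation)
= ~(t & ~q | ~~t)   (distribution)
= ~(t & ~q | t)   (double negation)
= ~t   (absorption)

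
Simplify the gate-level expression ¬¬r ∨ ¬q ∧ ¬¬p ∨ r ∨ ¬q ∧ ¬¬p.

¬¬r ∨ ¬q ∧ ¬¬p ∨ r ∨ ¬q ∧ ¬¬p
= r ∨ ¬q ∧ ¬¬p ∨ r ∨ ¬q ∧ ¬¬p   — double negation
= r ∨ ¬q ∧ ¬¬p   — idempotence
= r ∨ ¬q ∧ p   — double negation

r ∨ ¬q ∧ p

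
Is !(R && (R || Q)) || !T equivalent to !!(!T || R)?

E1: !(R && (R || Q)) || !T
    = !R || !T   — absorption
E2: !!(!T || R)
    = !T || R   — double negation
These differ: at Q=1, R=1, T=1, E1 = 0 but E2 = 1.

No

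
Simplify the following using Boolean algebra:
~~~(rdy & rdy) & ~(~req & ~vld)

~~~(rdy & rdy) & ~(~req & ~vld)
= ~(rdy & rdy) & ~(~req & ~vld)   — double negation
= ~rdy & ~(~req & ~vld)   — idempotence
= ~rdy & (req | vld)   — De Morgan

~rdy & (req | vld)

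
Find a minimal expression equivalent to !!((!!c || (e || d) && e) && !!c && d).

!!((!!c || (e || d) && e) && !!c && d)
= (!!c || (e || d) && e) && !!c && d
= (!!c || e) && !!c && d
= !!c && d
= c && d

c && d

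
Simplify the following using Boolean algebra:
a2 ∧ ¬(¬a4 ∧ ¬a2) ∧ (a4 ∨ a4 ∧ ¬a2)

a2 ∧ a4

a2 ∧ ¬(¬a4 ∧ ¬a2) ∧ (a4 ∨ a4 ∧ ¬a2)
= a2 ∧ (a4 ∨ a2) ∧ (a4 ∨ a4 ∧ ¬a2)   (De Morgan)
= a2 ∧ (a4 ∨ a2) ∧ a4   (absorption)
= a2 ∧ a4   (absorption)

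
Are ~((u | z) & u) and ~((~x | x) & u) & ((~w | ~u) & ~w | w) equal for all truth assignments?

Yes

E1: ~((u | z) & u)
    = ~u   — absorption
E2: ~((~x | x) & u) & ((~w | ~u) & ~w | w)
    = ~((~x | x) & u) & (~w | w)   — absorption
    = ~u & (~w | w)   — complement / identity
    = ~u   — complement / identity
Both reduce to ~u, so they are equivalent.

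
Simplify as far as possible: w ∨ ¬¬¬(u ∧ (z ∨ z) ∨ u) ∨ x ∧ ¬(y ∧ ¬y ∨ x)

w ∨ ¬¬¬(u ∧ (z ∨ z) ∨ u) ∨ x ∧ ¬(y ∧ ¬y ∨ x)
= w ∨ ¬¬¬(u ∧ (z ∨ z) ∨ u) ∨ x ∧ ¬x   [complement / identity]
= w ∨ ¬¬¬(u ∧ z ∨ u) ∨ x ∧ ¬x   [idempotence]
= w ∨ ¬(u ∧ z ∨ u) ∨ x ∧ ¬x   [double negation]
= w ∨ ¬u ∨ x ∧ ¬x   [absorption]
= w ∨ ¬u   [complement / identity]

w ∨ ¬u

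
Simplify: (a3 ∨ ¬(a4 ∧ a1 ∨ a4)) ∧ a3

a3

(a3 ∨ ¬(a4 ∧ a1 ∨ a4)) ∧ a3
= (a3 ∨ ¬a4) ∧ a3
= a3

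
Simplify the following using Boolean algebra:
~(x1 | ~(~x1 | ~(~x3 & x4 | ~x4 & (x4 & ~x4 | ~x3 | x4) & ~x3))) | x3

~(x1 | ~(~x1 | ~(~x3 & x4 | ~x4 & (x4 & ~x4 | ~x3 | x4) & ~x3))) | x3
= ~(x1 | x1 & (~x3 & x4 | ~x4 & (x4 & ~x4 | ~x3 | x4) & ~x3)) | x3
= ~(x1 | x1 & (~x3 & x4 | ~x4 & (~x3 | x4) & ~x3)) | x3
= ~(x1 | x1 & (~x3 & x4 | ~x4 & ~x3)) | x3
= ~(x1 | x1 & ~x3) | x3
= ~x1 | x3

~x1 | x3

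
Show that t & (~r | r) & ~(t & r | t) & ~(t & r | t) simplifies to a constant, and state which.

t & (~r | r) & ~(t & r | t) & ~(t & r | t)
= t & ~(t & r | t) & ~(t & r | t)   — complement / identity
= t & ~(t & r | t)   — idempotence
= t & ~t   — absorption
= 0   — complement

0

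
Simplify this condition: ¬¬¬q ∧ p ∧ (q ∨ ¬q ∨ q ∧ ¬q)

¬¬¬q ∧ p ∧ (q ∨ ¬q ∨ q ∧ ¬q)
= ¬¬¬q ∧ p ∧ (q ∨ ¬q)   [complement / identity]
= ¬q ∧ p ∧ (q ∨ ¬q)   [double negation]
= ¬q ∧ p   [complement / identity]

¬q ∧ p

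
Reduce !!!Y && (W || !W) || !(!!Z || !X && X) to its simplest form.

!!!Y && (W || !W) || !(!!Z || !X && X)
= !Y && (W || !W) || !(!!Z || !X && X)
= !Y && (W || !W) || !!!Z
= !Y || !!!Z
= !Y || !Z

!Y || !Z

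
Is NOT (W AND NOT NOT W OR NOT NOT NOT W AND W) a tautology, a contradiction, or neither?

neither

NOT (W AND NOT NOT W OR NOT NOT NOT W AND W)
= NOT (W AND NOT NOT W OR NOT W AND W)   — double negation
= NOT (W AND W OR NOT W AND W)   — double negation
= NOT W   — distribution
This depends on W, so it is not a constant.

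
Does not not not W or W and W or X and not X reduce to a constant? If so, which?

yes, True

not not not W or W and W or X and not X
= not not not W or W and W
= not W or W and W
= not W or W
= True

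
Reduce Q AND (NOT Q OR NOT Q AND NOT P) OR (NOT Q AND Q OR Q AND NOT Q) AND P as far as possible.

Q AND (NOT Q OR NOT Q AND NOT P) OR (NOT Q AND Q OR Q AND NOT Q) AND P
= Q AND (NOT Q OR NOT Q AND NOT P) OR (Q OR Q) AND NOT Q AND P   (distribution)
= Q AND NOT Q OR (Q OR Q) AND NOT Q AND P   (absorption)
= Q AND NOT Q OR Q AND NOT Q AND P   (idempotence)
= Q AND NOT Q   (absorption)
= FALSE   (complement)

FALSE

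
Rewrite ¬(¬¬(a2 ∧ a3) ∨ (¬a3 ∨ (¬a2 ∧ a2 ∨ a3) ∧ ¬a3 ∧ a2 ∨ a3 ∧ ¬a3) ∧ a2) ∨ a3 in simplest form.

¬(¬¬(a2 ∧ a3) ∨ (¬a3 ∨ (¬a2 ∧ a2 ∨ a3) ∧ ¬a3 ∧ a2 ∨ a3 ∧ ¬a3) ∧ a2) ∨ a3
= ¬(¬¬(a2 ∧ a3) ∨ (¬a3 ∨ a3 ∧ ¬a3 ∧ a2 ∨ a3 ∧ ¬a3) ∧ a2) ∨ a3   [complement / identity]
= ¬(¬¬(a2 ∧ a3) ∨ (¬a3 ∨ a3 ∧ ¬a3) ∧ a2) ∨ a3   [absorption]
= ¬(¬¬(a2 ∧ a3) ∨ ¬a3 ∧ a2) ∨ a3   [complement / identity]
= ¬(a2 ∧ a3 ∨ ¬a3 ∧ a2) ∨ a3   [double negation]
= ¬a2 ∨ a3   [distribution]

¬a2 ∨ a3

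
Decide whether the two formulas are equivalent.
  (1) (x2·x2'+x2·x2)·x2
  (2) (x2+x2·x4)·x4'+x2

E1: (x2·x2'+x2·x2)·x2
    = x2·x2   — distribution
    = x2   — idempotence
E2: (x2+x2·x4)·x4'+x2
    = x2·x4'+x2   — absorption
    = x2   — absorption
Both reduce to x2, so they are equivalent.

Yes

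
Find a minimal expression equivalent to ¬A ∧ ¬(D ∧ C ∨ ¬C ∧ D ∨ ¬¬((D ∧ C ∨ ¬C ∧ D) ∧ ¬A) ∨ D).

¬A ∧ ¬D

¬A ∧ ¬(D ∧ C ∨ ¬C ∧ D ∨ ¬¬((D ∧ C ∨ ¬C ∧ D) ∧ ¬A) ∨ D)
= ¬A ∧ ¬(D ∧ C ∨ ¬C ∧ D ∨ (D ∧ C ∨ ¬C ∧ D) ∧ ¬A ∨ D)   [double negation]
= ¬A ∧ ¬(D ∧ C ∨ ¬C ∧ D ∨ D)   [absorption]
= ¬A ∧ ¬(D ∨ D)   [distribution]
= ¬A ∧ ¬D   [idempotence]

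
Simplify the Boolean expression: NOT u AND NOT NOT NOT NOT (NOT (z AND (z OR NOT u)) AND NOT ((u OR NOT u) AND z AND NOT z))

NOT u AND NOT NOT NOT NOT (NOT (z AND (z OR NOT u)) AND NOT ((u OR NOT u) AND z AND NOT z))
= NOT u AND NOT NOT NOT NOT (NOT z AND NOT ((u OR NOT u) AND z AND NOT z))   — absorption
= NOT u AND NOT NOT (NOT z AND NOT ((u OR NOT u) AND z AND NOT z))   — double negation
= NOT u AND NOT NOT (NOT z AND NOT (z AND NOT z))   — complement / identity
= NOT u AND NOT (z OR z AND NOT z)   — De Morgan
= NOT u AND NOT z   — complement / identity

NOT u AND NOT z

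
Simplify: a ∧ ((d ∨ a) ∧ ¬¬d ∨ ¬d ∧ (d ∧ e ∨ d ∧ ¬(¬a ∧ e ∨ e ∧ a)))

a ∧ d

a ∧ ((d ∨ a) ∧ ¬¬d ∨ ¬d ∧ (d ∧ e ∨ d ∧ ¬(¬a ∧ e ∨ e ∧ a)))
= a ∧ ((d ∨ a) ∧ d ∨ ¬d ∧ (d ∧ e ∨ d ∧ ¬(¬a ∧ e ∨ e ∧ a)))   (double negation)
= a ∧ ((d ∨ a) ∧ d ∨ ¬d ∧ (d ∧ e ∨ d ∧ ¬e))   (distribution)
= a ∧ ((d ∨ a) ∧ d ∨ ¬d ∧ d)   (distribution)
= a ∧ (d ∨ ¬d ∧ d)   (absorption)
= a ∧ d   (complement / identity)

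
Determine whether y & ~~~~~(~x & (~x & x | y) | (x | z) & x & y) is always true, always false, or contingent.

y & ~~~~~(~x & (~x & x | y) | (x | z) & x & y)
= y & ~~~~~(~x & (~x & x | y) | x & y)   [absorption]
= y & ~~~~~(~x & y | x & y)   [complement / identity]
= y & ~~~(~x & y | x & y)   [double negation]
= y & ~~~y   [distribution]
= y & ~y   [double negation]
= 0   [complement]

always false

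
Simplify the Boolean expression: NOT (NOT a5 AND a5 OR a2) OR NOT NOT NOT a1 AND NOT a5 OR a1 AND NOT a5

NOT a2 OR NOT a5

NOT (NOT a5 AND a5 OR a2) OR NOT NOT NOT a1 AND NOT a5 OR a1 AND NOT a5
= NOT (NOT a5 AND a5 OR a2) OR NOT a1 AND NOT a5 OR a1 AND NOT a5   (double negation)
= NOT (NOT a5 AND a5 OR a2) OR NOT a5   (distribution)
= NOT a2 OR NOT a5   (complement / identity)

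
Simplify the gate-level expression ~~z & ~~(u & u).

~~z & ~~(u & u)
= ~~z & ~~u   [idempotence]
= z & ~~u   [double negation]
= z & u   [double negation]

z & u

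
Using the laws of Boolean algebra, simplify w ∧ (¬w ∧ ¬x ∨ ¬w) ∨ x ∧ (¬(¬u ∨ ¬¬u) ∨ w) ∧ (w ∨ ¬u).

w ∧ (¬w ∧ ¬x ∨ ¬w) ∨ x ∧ (¬(¬u ∨ ¬¬u) ∨ w) ∧ (w ∨ ¬u)
= w ∧ (¬w ∧ ¬x ∨ ¬w) ∨ x ∧ (u ∧ ¬u ∨ w) ∧ (w ∨ ¬u)   [De Morgan]
= w ∧ ¬w ∨ x ∧ (u ∧ ¬u ∨ w) ∧ (w ∨ ¬u)   [absorption]
= w ∧ ¬w ∨ x ∧ w ∧ (w ∨ ¬u)   [complement / identity]
= w ∧ ¬w ∨ x ∧ w   [absorption]
= x ∧ w   [complement / identity]

x ∧ w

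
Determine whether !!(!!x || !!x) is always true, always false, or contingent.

contingent

!!(!!x || !!x)
= !(!x && !x)   (De Morgan)
= !!x   (idempotence)
= x   (double negation)
This depends on x, so it is not a constant.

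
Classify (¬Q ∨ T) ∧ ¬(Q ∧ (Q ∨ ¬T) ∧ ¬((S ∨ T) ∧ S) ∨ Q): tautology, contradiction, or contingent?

(¬Q ∨ T) ∧ ¬(Q ∧ (Q ∨ ¬T) ∧ ¬((S ∨ T) ∧ S) ∨ Q)
= (¬Q ∨ T) ∧ ¬(Q ∧ ¬((S ∨ T) ∧ S) ∨ Q)   — absorption
= (¬Q ∨ T) ∧ ¬(Q ∧ ¬S ∨ Q)   — absorption
= (¬Q ∨ T) ∧ ¬Q   — absorption
= ¬Q   — absorption
This depends on Q, so it is not a constant.

contingent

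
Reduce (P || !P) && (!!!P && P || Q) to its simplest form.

(P || !P) && (!!!P && P || Q)
= (P || !P) && (!P && P || Q)   [double negation]
= (P || !P) && Q   [complement / identity]
= Q   [complement / identity]

Q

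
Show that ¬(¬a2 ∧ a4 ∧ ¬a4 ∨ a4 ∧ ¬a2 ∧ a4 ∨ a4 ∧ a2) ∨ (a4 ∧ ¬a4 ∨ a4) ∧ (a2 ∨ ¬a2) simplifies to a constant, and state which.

¬(¬a2 ∧ a4 ∧ ¬a4 ∨ a4 ∧ ¬a2 ∧ a4 ∨ a4 ∧ a2) ∨ (a4 ∧ ¬a4 ∨ a4) ∧ (a2 ∨ ¬a2)
= ¬(¬a2 ∧ a4 ∧ ¬a4 ∨ a4 ∧ ¬a2 ∧ a4 ∨ a4 ∧ a2) ∨ a4 ∧ (a2 ∨ ¬a2)   (complement / identity)
= ¬(¬a2 ∧ a4 ∨ a4 ∧ a2) ∨ a4 ∧ (a2 ∨ ¬a2)   (distribution)
= ¬(¬a2 ∧ a4 ∨ a4 ∧ a2) ∨ a4   (complement / identity)
= ¬a4 ∨ a4   (distribution)
= True   (complement)

True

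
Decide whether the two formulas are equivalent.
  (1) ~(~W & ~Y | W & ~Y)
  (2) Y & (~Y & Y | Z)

No

E1: ~(~W & ~Y | W & ~Y)
    = ~~Y   (distribution)
    = Y   (double negation)
E2: Y & (~Y & Y | Z)
    = Y & Z   (complement / identity)
These differ: at W=0, Y=1, Z=0, E1 = 1 but E2 = 0.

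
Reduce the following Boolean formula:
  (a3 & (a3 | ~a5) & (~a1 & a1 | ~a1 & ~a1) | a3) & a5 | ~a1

(a3 & (a3 | ~a5) & (~a1 & a1 | ~a1 & ~a1) | a3) & a5 | ~a1
= (a3 & (~a1 & a1 | ~a1 & ~a1) | a3) & a5 | ~a1   (absorption)
= (a3 & ~a1 | a3) & a5 | ~a1   (distribution)
= a3 & a5 | ~a1   (absorption)

a3 & a5 | ~a1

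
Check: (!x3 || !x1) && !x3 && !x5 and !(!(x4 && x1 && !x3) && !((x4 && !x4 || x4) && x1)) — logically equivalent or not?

No

E1: (!x3 || !x1) && !x3 && !x5
    = !x3 && !x5   [absorption]
E2: !(!(x4 && x1 && !x3) && !((x4 && !x4 || x4) && x1))
    = !(!(x4 && x1 && !x3) && !(x4 && x1))   [complement / identity]
    = x4 && x1 && !x3 || x4 && x1   [De Morgan]
    = x4 && x1   [absorption]
These differ: at x1=1, x3=0, x4=1, x5=1, E1 = 0 but E2 = 1.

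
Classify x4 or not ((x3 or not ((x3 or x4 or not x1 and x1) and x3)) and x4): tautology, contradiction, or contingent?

tautology

x4 or not ((x3 or not ((x3 or x4 or not x1 and x1) and x3)) and x4)
= x4 or not ((x3 or not ((x3 or x4) and x3)) and x4)   — complement / identity
= x4 or not ((x3 or not x3) and x4)   — absorption
= x4 or not x4   — complement / identity
= True   — complement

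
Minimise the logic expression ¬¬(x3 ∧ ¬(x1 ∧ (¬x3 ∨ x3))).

¬¬(x3 ∧ ¬(x1 ∧ (¬x3 ∨ x3)))
= ¬¬(x3 ∧ ¬x1)   [complement / identity]
= x3 ∧ ¬x1   [double negation]

x3 ∧ ¬x1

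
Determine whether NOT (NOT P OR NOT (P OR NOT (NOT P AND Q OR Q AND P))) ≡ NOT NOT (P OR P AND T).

Yes

E1: NOT (NOT P OR NOT (P OR NOT (NOT P AND Q OR Q AND P)))
    = NOT (NOT P OR NOT (P OR NOT Q))   — distribution
    = P AND (P OR NOT Q)   — De Morgan
    = P   — absorption
E2: NOT NOT (P OR P AND T)
    = NOT NOT P   — absorption
    = P   — double negation
Both reduce to P, so they are equivalent.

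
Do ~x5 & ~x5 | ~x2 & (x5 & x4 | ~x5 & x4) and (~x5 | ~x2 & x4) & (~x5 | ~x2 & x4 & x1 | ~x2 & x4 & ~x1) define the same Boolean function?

E1: ~x5 & ~x5 | ~x2 & (x5 & x4 | ~x5 & x4)
    = ~x5 | ~x2 & (x5 & x4 | ~x5 & x4)   [idempotence]
    = ~x5 | ~x2 & x4   [distribution]
E2: (~x5 | ~x2 & x4) & (~x5 | ~x2 & x4 & x1 | ~x2 & x4 & ~x1)
    = (~x5 | ~x2 & x4) & (~x5 | ~x2 & x4)   [distribution]
    = ~x5 | ~x2 & x4   [idempotence]
Both reduce to ~x5 | ~x2 & x4, so they are equivalent.

Yes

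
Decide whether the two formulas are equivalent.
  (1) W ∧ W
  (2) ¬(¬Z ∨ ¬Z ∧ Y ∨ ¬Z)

No

E1: W ∧ W
    = W   [idempotence]
E2: ¬(¬Z ∨ ¬Z ∧ Y ∨ ¬Z)
    = ¬(¬Z ∨ ¬Z)   [absorption]
    = Z ∧ Z   [De Morgan]
    = Z   [idempotence]
These differ: at W=0, Y=0, Z=1, E1 = 0 but E2 = 1.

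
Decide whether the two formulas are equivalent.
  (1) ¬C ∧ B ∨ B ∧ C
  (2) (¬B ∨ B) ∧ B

E1: ¬C ∧ B ∨ B ∧ C
    = B   [distribution]
E2: (¬B ∨ B) ∧ B
    = B   [complement / identity]
Both reduce to B, so they are equivalent.

Yes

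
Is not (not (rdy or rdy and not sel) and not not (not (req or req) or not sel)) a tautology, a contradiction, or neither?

neither

not (not (rdy or rdy and not sel) and not not (not (req or req) or not sel))
= not (not (rdy or rdy and not sel) and not ((req or req) and sel))
= not (not (rdy or rdy and not sel) and not (req and sel))
= not (not rdy and not (req and sel))
= rdy or req and sel
This depends on rdy, req, sel, so it is not a constant.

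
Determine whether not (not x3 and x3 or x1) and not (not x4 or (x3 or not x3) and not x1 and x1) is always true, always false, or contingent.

not (not x3 and x3 or x1) and not (not x4 or (x3 or not x3) and not x1 and x1)
= not (not x3 and x3 or x1) and not (not x4 or not x1 and x1)   (complement / identity)
= not x1 and not (not x4 or not x1 and x1)   (complement / identity)
= not x1 and not not x4   (complement / identity)
= not x1 and x4   (double negation)
This depends on x1, x4, so it is not a constant.

contingent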